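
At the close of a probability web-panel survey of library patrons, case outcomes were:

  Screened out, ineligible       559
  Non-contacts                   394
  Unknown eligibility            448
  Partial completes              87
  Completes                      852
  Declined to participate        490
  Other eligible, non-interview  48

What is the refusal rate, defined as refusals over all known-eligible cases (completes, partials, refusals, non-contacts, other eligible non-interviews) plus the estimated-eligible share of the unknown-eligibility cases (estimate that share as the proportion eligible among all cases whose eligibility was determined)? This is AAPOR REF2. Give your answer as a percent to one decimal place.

Top → 490
Known eligible → 852 + 87 + 490 + 394 + 48 = 1871
e = 1871 / (1871 + 559) = 1871 / 2430 = 0.7700
Eligible share of unknowns → 0.7700 × 448 = 344.96
Denominator → 1871 + 344.96 = 2215.96
REF2 = 490 / 2215.96 = 0.2211

22.1%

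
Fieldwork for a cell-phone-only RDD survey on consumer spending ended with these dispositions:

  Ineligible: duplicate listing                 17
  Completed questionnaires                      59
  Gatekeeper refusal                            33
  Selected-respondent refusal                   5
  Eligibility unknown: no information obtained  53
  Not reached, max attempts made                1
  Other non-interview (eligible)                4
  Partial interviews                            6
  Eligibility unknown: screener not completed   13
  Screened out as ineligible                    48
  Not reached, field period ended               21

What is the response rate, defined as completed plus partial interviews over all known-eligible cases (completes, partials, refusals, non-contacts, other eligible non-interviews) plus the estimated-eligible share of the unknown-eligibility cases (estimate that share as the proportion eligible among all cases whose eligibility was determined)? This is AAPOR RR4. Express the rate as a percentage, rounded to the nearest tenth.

Refusals = 33 + 5 = 38
Never reached = 21 + 1 = 22
Undetermined eligibility = 13 + 53 = 66
Screened out, ineligible = 48 + 17 = 65
Top: 59 + 6 = 65
Eligible (known): 59 + 6 + 38 + 22 + 4 = 129
e = 129 / (129 + 65) = 129 / 194 = 0.6649
e × U: 0.6649 × 66 = 43.88
Base: 129 + 43.88 = 172.88
RR4 = 65 / 172.88 = 0.3760

37.6%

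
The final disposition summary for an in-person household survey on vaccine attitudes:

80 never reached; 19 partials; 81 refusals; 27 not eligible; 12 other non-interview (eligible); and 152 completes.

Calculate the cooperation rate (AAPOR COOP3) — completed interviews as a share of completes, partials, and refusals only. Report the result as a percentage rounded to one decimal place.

60.3%

Top = 152
Denom = 152 + 19 + 81 = 252
COOP3 = 152 / 252 = 0.6032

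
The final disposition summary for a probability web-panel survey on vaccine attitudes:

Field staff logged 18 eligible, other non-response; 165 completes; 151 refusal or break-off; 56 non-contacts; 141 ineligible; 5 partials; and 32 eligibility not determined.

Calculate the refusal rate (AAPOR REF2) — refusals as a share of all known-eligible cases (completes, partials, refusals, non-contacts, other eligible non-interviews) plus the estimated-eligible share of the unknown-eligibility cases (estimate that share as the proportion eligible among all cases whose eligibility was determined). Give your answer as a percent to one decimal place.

36.1%

Top = 151
Determined eligible = 165 + 5 + 151 + 56 + 18 = 395
e = 395 / (395 + 141) = 395 / 536 = 0.7369
Eligible share of unknowns = 0.7369 × 32 = 23.58
Denom = 395 + 23.58 = 418.58
REF2 = 151 / 418.58 = 0.3607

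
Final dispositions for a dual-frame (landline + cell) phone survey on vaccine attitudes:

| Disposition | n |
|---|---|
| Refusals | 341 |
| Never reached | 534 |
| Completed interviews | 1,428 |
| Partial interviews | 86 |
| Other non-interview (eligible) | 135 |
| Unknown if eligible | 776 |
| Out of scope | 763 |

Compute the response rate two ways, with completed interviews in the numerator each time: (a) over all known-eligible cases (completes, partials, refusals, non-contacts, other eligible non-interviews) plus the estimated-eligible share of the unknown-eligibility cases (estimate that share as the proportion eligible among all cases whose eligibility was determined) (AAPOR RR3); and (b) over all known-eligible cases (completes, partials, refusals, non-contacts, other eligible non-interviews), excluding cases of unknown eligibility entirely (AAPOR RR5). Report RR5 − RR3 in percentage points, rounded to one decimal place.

Num: 1428
Known eligible: 1428 + 86 + 341 + 534 + 135 = 2524
e = 2524 / (2524 + 763) = 2524 / 3287 = 0.7679
Eligible share of unknowns: 0.7679 × 776 = 595.89
Denom: 2524 + 595.89 = 3119.89
RR3 = 1428 / 3119.89 = 0.4577
Denom: 1428 + 86 + 341 + 534 + 135 = 2524
RR5 = 1428 / 2524 = 0.5658
Difference = 56.58 − 45.77 = 10.81 percentage points

10.8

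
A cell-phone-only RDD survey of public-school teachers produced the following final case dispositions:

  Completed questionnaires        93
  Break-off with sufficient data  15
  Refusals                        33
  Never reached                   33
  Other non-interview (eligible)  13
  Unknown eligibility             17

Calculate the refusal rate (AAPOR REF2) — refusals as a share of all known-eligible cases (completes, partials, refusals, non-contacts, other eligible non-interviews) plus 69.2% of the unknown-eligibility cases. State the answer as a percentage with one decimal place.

Top: 33
Known eligible: 93 + 15 + 33 + 33 + 13 = 187
Eligible share of unknowns: 0.6920 × 17 = 11.76
Denominator: 187 + 11.76 = 198.76
REF2 = 33 / 198.76 = 0.1660

16.6%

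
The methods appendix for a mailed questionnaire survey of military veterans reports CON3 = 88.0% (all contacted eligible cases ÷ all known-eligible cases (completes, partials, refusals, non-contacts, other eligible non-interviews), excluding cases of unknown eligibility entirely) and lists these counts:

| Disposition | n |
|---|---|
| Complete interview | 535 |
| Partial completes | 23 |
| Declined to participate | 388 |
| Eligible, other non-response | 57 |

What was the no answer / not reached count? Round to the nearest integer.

137

Numerator: 535 + 23 + 388 + 57 = 1003
CON3 = 1003 / D = 0.880
D = 1003 / 0.880 = 1139.8
Remaining denominator categories sum to 1003
no answer / not reached = 1139.8 − 1003 ≈ 137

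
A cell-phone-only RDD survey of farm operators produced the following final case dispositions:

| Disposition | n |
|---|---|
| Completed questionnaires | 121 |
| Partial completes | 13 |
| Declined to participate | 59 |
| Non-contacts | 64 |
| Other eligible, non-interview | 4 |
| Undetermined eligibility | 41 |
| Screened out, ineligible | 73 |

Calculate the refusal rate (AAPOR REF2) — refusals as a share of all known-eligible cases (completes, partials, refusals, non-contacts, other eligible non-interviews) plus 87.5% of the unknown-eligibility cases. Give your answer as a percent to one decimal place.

19.9%

Numerator: 59
Known eligible: 121 + 13 + 59 + 64 + 4 = 261
Estimated eligible among unknowns: 0.8750 × 41 = 35.88
Denom: 261 + 35.88 = 296.88
REF2 = 59 / 296.88 = 0.1987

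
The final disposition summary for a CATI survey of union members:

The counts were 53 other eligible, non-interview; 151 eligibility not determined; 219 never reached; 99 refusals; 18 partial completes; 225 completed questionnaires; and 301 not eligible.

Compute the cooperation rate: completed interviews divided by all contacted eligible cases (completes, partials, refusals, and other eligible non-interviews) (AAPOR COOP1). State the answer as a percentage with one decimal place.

Numerator = 225
Base = 225 + 18 + 99 + 53 = 395
COOP1 = 225 / 395 = 0.5696

57.0%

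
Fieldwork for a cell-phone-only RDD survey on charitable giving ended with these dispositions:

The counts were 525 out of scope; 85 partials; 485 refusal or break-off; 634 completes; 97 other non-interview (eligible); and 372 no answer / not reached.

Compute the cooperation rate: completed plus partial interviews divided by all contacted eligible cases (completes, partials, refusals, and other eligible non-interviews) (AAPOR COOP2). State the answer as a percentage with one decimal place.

55.3%

Top → 634 + 85 = 719
Denom → 634 + 85 + 485 + 97 = 1301
COOP2 = 719 / 1301 = 0.5527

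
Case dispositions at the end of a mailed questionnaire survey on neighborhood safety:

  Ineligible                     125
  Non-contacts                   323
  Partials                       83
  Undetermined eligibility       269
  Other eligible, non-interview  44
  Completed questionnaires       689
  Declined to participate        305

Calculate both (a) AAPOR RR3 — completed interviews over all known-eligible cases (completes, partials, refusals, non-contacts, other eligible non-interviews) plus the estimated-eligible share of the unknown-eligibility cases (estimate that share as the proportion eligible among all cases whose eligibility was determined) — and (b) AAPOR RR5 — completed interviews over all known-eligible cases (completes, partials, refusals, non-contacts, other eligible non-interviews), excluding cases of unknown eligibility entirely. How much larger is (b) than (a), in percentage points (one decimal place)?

Numerator: 689
Eligible (known): 689 + 83 + 305 + 323 + 44 = 1444
e = 1444 / (1444 + 125) = 1444 / 1569 = 0.9203
Estimated eligible among unknowns: 0.9203 × 269 = 247.56
Base: 1444 + 247.56 = 1691.56
RR3 = 689 / 1691.56 = 0.4073
Base: 689 + 83 + 305 + 323 + 44 = 1444
RR5 = 689 / 1444 = 0.4771
Difference = 47.71 − 40.73 = 6.98 percentage points

7.0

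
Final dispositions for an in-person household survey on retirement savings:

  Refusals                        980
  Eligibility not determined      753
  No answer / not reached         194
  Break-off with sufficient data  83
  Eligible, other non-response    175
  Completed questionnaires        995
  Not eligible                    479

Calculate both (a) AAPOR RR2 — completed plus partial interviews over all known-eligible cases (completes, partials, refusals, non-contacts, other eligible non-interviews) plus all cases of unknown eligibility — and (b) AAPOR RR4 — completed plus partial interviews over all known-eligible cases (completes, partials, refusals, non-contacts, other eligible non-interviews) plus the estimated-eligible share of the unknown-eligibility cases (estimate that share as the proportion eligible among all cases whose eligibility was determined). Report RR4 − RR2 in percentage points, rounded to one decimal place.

1.4

Numerator → 995 + 83 = 1078
Denom → 995 + 83 + 980 + 194 + 175 + 753 = 3180
RR2 = 1078 / 3180 = 0.3390
Determined eligible → 995 + 83 + 980 + 194 + 175 = 2427
e = 2427 / (2427 + 479) = 2427 / 2906 = 0.8352
e × U → 0.8352 × 753 = 628.91
Denom → 2427 + 628.91 = 3055.91
RR4 = 1078 / 3055.91 = 0.3528
Difference = 35.28 − 33.90 = 1.38 percentage points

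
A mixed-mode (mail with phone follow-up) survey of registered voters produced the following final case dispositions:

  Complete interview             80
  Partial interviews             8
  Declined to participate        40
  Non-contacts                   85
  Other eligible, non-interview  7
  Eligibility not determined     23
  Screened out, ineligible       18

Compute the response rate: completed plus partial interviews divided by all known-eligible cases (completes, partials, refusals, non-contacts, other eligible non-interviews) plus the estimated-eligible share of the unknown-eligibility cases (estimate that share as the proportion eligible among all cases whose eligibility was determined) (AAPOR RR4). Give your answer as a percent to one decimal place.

36.5%

Numerator = 80 + 8 = 88
Eligible (known) = 80 + 8 + 40 + 85 + 7 = 220
e = 220 / (220 + 18) = 220 / 238 = 0.9244
Estimated eligible among unknowns = 0.9244 × 23 = 21.26
Base = 220 + 21.26 = 241.26
RR4 = 88 / 241.26 = 0.3648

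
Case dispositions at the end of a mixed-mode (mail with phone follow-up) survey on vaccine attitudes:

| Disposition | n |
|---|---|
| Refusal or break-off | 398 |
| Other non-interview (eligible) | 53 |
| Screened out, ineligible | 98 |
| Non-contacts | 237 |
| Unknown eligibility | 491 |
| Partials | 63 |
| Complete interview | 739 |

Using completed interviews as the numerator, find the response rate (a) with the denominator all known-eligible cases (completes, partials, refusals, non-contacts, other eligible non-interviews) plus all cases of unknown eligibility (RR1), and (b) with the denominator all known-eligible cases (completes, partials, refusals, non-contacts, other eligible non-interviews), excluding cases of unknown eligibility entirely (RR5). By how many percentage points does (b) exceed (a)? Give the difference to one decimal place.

Num = 739
Base = 739 + 63 + 398 + 237 + 53 + 491 = 1981
RR1 = 739 / 1981 = 0.3730
Base = 739 + 63 + 398 + 237 + 53 = 1490
RR5 = 739 / 1490 = 0.4960
Difference = 49.60 − 37.30 = 12.30 percentage points

12.3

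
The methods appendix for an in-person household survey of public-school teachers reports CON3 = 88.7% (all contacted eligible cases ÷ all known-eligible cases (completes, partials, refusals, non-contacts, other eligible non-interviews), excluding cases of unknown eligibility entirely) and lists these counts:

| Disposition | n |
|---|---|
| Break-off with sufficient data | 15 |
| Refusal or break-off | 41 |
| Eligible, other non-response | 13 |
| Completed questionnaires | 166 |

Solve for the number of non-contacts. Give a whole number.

30

Numerator = 166 + 15 + 41 + 13 = 235
CON3 = 235 / D = 0.887
D = 235 / 0.887 = 264.9
Other denominator terms total 235
non-contacts = 264.9 − 235 ≈ 30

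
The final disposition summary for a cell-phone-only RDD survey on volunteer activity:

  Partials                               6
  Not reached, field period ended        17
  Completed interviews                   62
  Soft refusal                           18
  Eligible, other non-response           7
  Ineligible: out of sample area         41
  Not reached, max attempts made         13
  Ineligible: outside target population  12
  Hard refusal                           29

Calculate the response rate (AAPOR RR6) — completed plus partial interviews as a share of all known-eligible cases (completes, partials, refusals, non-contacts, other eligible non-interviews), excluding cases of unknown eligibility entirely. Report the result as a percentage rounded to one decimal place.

Declined to participate = 29 + 18 = 47
Never reached = 17 + 13 = 30
Not eligible = 12 + 41 = 53
Numerator: 62 + 6 = 68
Denom: 62 + 6 + 47 + 30 + 7 = 152
RR6 = 68 / 152 = 0.4474

44.7%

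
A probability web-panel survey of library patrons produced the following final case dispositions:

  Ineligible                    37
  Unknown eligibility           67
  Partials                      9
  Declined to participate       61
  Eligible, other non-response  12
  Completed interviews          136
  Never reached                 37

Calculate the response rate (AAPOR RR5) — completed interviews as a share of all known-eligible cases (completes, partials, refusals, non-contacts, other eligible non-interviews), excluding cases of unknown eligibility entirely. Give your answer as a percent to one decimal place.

Numerator = 136
Denominator = 136 + 9 + 61 + 37 + 12 = 255
RR5 = 136 / 255 = 0.5333

53.3%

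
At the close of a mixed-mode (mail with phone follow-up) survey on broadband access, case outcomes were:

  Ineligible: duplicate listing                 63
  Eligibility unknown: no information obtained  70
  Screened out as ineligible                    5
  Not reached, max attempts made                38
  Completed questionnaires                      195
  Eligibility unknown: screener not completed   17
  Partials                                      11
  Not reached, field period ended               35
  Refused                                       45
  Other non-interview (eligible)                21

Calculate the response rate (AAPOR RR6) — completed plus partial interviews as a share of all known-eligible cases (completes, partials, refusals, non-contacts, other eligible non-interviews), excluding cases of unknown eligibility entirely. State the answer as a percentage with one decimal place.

59.7%

Non-contacts = 35 + 38 = 73
Unknown if eligible = 17 + 70 = 87
Ineligible = 5 + 63 = 68
Num = 195 + 11 = 206
Denom = 195 + 11 + 45 + 73 + 21 = 345
RR6 = 206 / 345 = 0.5971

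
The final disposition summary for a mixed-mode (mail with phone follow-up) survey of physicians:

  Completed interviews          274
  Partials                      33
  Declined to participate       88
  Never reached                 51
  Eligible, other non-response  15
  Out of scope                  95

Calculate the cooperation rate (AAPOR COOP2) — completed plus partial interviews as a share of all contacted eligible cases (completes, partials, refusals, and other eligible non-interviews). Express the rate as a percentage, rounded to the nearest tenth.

Num → 274 + 33 = 307
Base → 274 + 33 + 88 + 15 = 410
COOP2 = 307 / 410 = 0.7488

74.9%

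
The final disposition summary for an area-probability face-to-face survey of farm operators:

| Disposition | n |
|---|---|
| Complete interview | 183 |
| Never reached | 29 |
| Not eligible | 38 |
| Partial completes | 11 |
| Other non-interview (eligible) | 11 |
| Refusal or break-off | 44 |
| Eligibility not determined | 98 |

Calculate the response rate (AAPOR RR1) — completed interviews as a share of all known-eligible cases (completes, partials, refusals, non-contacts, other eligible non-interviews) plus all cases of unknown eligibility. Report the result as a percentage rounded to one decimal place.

48.7%

Numerator → 183
Denominator → 183 + 11 + 44 + 29 + 11 + 98 = 376
RR1 = 183 / 376 = 0.4867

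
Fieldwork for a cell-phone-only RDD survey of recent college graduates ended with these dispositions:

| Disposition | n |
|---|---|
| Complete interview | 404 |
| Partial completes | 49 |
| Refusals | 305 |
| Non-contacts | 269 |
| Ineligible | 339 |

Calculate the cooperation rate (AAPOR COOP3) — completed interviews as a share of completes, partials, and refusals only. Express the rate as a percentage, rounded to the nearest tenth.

Top: 404
Base: 404 + 49 + 305 = 758
COOP3 = 404 / 758 = 0.5330

53.3%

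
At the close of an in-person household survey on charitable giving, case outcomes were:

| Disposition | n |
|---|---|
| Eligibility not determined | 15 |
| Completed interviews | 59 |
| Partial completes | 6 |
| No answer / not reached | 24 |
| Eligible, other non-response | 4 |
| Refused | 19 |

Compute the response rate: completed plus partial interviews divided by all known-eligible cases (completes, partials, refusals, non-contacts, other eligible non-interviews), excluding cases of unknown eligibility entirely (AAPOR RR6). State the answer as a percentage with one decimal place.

58.0%

Num = 59 + 6 = 65
Base = 59 + 6 + 19 + 24 + 4 = 112
RR6 = 65 / 112 = 0.5804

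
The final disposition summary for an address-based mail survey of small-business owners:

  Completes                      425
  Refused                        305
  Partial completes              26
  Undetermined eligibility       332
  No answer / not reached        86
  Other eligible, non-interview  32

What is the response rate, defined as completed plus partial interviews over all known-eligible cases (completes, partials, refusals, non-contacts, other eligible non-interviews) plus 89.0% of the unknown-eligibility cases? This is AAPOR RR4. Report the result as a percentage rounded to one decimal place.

Top = 425 + 26 = 451
Known eligible = 425 + 26 + 305 + 86 + 32 = 874
Eligible share of unknowns = 0.8900 × 332 = 295.48
Base = 874 + 295.48 = 1169.48
RR4 = 451 / 1169.48 = 0.3856

38.6%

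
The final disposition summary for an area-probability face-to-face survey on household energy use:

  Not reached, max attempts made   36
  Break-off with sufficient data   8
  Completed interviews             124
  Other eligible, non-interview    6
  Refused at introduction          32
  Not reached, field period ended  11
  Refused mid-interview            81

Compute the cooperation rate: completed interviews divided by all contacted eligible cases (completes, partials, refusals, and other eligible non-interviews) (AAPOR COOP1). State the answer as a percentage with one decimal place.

Refusal or break-off = 32 + 81 = 113
No contact after all attempts = 11 + 36 = 47
Top → 124
Base → 124 + 8 + 113 + 6 = 251
COOP1 = 124 / 251 = 0.4940

49.4%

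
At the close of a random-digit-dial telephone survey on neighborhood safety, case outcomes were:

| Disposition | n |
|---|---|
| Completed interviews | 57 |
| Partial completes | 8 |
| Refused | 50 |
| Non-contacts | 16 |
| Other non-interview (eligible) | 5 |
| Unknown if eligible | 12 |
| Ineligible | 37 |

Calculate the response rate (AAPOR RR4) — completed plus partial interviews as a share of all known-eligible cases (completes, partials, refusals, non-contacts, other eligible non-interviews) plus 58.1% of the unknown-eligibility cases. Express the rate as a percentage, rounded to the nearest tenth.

Top = 57 + 8 = 65
Known eligible = 57 + 8 + 50 + 16 + 5 = 136
e × U = 0.5810 × 12 = 6.97
Denominator = 136 + 6.97 = 142.97
RR4 = 65 / 142.97 = 0.4546

45.5%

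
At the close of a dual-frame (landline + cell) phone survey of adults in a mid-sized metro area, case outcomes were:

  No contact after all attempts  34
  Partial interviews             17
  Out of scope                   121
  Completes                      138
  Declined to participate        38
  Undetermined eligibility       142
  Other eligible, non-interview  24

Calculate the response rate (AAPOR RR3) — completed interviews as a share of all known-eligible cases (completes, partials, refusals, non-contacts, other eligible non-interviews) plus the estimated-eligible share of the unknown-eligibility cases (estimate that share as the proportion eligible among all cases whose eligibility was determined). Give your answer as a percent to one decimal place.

Top = 138
Known eligible = 138 + 17 + 38 + 34 + 24 = 251
e = 251 / (251 + 121) = 251 / 372 = 0.6747
e × U = 0.6747 × 142 = 95.81
Base = 251 + 95.81 = 346.81
RR3 = 138 / 346.81 = 0.3979

39.8%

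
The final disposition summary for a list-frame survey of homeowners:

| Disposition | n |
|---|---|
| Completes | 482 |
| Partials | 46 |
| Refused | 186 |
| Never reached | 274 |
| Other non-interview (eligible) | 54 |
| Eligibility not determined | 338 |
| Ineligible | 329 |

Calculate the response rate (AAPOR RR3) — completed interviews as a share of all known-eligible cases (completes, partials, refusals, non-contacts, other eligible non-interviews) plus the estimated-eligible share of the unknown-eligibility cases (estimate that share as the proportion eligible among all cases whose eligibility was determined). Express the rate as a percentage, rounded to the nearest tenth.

37.1%

Num = 482
Determined eligible = 482 + 46 + 186 + 274 + 54 = 1042
e = 1042 / (1042 + 329) = 1042 / 1371 = 0.7600
Estimated eligible among unknowns = 0.7600 × 338 = 256.88
Base = 1042 + 256.88 = 1298.88
RR3 = 482 / 1298.88 = 0.3711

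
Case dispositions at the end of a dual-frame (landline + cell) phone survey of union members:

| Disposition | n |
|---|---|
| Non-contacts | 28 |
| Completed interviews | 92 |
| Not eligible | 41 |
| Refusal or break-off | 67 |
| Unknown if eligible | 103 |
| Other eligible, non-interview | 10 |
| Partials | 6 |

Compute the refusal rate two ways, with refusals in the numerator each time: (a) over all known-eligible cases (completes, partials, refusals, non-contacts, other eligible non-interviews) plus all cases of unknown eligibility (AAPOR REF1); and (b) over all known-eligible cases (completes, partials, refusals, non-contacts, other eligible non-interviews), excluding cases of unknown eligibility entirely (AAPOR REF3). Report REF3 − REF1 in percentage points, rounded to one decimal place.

Num = 67
Denominator = 92 + 6 + 67 + 28 + 10 + 103 = 306
REF1 = 67 / 306 = 0.2190
Denominator = 92 + 6 + 67 + 28 + 10 = 203
REF3 = 67 / 203 = 0.3300
Difference = 33.00 − 21.90 = 11.10 percentage points

11.1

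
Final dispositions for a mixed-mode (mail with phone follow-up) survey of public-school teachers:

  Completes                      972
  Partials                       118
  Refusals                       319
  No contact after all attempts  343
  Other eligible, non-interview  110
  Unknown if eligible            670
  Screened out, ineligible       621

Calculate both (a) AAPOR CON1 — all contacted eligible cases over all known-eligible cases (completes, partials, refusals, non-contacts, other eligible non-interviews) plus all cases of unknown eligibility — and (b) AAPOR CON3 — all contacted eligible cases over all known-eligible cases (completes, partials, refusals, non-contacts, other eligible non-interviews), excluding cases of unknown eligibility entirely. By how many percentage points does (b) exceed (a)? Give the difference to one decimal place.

21.6

Num: 972 + 118 + 319 + 110 = 1519
Denominator: 972 + 118 + 319 + 343 + 110 + 670 = 2532
CON1 = 1519 / 2532 = 0.5999
Denominator: 972 + 118 + 319 + 343 + 110 = 1862
CON3 = 1519 / 1862 = 0.8158
Difference = 81.58 − 59.99 = 21.59 percentage points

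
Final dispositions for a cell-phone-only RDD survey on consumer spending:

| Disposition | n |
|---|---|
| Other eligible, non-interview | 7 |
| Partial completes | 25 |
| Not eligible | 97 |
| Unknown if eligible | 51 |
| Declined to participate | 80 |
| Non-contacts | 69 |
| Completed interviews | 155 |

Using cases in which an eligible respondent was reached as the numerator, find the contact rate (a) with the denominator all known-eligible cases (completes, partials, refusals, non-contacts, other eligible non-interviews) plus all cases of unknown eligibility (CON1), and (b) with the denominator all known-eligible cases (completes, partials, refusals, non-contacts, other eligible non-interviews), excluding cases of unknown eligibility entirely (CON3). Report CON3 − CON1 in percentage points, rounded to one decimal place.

10.5

Num: 155 + 25 + 80 + 7 = 267
Denom: 155 + 25 + 80 + 69 + 7 + 51 = 387
CON1 = 267 / 387 = 0.6899
Denom: 155 + 25 + 80 + 69 + 7 = 336
CON3 = 267 / 336 = 0.7946
Difference = 79.46 − 68.99 = 10.47 percentage points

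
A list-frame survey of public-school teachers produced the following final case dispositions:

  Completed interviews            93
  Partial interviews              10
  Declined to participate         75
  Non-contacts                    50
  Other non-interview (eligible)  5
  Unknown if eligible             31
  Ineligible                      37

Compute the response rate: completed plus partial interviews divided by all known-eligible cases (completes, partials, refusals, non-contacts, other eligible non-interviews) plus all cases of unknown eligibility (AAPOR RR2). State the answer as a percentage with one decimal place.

Num → 93 + 10 = 103
Denom → 93 + 10 + 75 + 50 + 5 + 31 = 264
RR2 = 103 / 264 = 0.3902

39.0%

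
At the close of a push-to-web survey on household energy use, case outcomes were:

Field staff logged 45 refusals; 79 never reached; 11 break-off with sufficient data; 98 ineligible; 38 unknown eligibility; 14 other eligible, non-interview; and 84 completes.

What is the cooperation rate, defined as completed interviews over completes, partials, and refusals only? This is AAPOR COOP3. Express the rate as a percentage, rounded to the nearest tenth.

Top → 84
Base → 84 + 11 + 45 = 140
COOP3 = 84 / 140 = 0.6000

60.0%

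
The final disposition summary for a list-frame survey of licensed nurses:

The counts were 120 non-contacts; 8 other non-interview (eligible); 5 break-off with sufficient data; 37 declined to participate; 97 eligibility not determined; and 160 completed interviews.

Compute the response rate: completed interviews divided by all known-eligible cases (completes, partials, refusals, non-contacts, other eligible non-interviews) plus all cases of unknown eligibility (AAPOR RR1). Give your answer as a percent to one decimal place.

37.5%

Top = 160
Denom = 160 + 5 + 37 + 120 + 8 + 97 = 427
RR1 = 160 / 427 = 0.3747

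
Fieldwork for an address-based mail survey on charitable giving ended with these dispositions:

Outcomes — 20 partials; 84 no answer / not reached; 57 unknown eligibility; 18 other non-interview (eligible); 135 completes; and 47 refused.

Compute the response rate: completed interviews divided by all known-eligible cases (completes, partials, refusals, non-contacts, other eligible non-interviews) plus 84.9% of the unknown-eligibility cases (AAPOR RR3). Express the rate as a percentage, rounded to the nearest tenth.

38.3%

Num: 135
Determined eligible: 135 + 20 + 47 + 84 + 18 = 304
e × U: 0.8490 × 57 = 48.39
Denominator: 304 + 48.39 = 352.39
RR3 = 135 / 352.39 = 0.3831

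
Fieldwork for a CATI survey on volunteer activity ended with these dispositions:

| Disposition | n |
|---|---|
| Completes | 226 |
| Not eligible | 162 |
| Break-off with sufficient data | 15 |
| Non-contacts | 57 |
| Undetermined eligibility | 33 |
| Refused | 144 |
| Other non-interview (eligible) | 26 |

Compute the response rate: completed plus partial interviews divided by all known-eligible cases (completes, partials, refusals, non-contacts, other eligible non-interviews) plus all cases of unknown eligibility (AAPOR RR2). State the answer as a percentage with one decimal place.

Num: 226 + 15 = 241
Base: 226 + 15 + 144 + 57 + 26 + 33 = 501
RR2 = 241 / 501 = 0.4810

48.1%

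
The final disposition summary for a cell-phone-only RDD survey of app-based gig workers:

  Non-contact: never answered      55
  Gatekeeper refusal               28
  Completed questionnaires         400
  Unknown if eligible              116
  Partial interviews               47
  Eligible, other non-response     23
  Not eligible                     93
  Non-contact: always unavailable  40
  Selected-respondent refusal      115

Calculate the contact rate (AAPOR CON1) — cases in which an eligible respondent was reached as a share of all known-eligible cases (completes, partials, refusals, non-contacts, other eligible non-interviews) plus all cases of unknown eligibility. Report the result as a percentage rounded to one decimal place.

74.4%

Refusal or break-off = 28 + 115 = 143
Never reached = 55 + 40 = 95
Top → 400 + 47 + 143 + 23 = 613
Base → 400 + 47 + 143 + 95 + 23 + 116 = 824
CON1 = 613 / 824 = 0.7439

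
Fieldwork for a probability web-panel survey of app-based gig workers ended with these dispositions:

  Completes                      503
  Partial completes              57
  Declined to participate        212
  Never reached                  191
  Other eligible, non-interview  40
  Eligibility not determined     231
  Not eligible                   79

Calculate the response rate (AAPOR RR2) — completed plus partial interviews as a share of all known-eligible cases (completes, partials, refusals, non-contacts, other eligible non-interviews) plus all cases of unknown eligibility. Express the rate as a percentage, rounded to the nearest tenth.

Num: 503 + 57 = 560
Denominator: 503 + 57 + 212 + 191 + 40 + 231 = 1234
RR2 = 560 / 1234 = 0.4538

45.4%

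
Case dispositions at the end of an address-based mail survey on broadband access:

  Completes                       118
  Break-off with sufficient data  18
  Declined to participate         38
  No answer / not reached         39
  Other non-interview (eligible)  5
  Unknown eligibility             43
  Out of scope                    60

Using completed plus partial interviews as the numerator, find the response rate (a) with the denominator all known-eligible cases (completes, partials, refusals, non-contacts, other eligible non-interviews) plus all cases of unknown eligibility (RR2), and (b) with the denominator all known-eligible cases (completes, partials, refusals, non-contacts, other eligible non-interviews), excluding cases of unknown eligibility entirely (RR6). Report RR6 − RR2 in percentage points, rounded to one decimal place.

Top: 118 + 18 = 136
Base: 118 + 18 + 38 + 39 + 5 + 43 = 261
RR2 = 136 / 261 = 0.5211
Base: 118 + 18 + 38 + 39 + 5 = 218
RR6 = 136 / 218 = 0.6239
Difference = 62.39 − 52.11 = 10.28 percentage points

10.3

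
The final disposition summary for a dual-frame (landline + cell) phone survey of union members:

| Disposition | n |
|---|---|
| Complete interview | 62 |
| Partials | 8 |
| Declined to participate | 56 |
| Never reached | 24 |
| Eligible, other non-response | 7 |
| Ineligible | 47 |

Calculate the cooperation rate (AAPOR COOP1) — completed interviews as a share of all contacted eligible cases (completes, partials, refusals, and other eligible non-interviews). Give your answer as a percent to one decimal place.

46.6%

Numerator: 62
Denominator: 62 + 8 + 56 + 7 = 133
COOP1 = 62 / 133 = 0.4662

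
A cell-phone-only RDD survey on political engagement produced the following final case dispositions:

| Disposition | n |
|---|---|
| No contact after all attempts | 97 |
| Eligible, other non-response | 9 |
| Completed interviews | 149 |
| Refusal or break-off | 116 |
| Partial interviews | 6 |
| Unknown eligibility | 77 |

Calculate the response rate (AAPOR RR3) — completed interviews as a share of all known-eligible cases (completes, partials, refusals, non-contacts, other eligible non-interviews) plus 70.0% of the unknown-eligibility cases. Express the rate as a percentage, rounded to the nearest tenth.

34.6%

Top: 149
Determined eligible: 149 + 6 + 116 + 97 + 9 = 377
Estimated eligible among unknowns: 0.7000 × 77 = 53.90
Base: 377 + 53.90 = 430.90
RR3 = 149 / 430.90 = 0.3458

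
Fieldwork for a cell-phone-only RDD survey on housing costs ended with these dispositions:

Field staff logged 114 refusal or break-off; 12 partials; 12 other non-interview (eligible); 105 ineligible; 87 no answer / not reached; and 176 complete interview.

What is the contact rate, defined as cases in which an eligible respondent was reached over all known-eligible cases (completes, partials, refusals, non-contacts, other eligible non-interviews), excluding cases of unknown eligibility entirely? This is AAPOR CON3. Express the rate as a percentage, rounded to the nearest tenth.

78.3%

Num = 176 + 12 + 114 + 12 = 314
Denom = 176 + 12 + 114 + 87 + 12 = 401
CON3 = 314 / 401 = 0.7830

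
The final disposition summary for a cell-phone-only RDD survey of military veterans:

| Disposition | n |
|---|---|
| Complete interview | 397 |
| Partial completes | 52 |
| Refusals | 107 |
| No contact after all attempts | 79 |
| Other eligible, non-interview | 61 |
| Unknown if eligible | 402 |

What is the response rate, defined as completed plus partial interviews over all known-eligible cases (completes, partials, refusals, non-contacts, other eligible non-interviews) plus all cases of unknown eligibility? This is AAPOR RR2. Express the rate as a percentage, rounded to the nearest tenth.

40.9%

Numerator = 397 + 52 = 449
Denom = 397 + 52 + 107 + 79 + 61 + 402 = 1098
RR2 = 449 / 1098 = 0.4089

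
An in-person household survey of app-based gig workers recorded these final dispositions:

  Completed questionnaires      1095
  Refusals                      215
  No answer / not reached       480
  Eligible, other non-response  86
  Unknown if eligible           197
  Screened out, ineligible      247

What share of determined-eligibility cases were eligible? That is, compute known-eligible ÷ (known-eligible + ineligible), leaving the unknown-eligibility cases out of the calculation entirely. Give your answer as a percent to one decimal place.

88.4%

Determined eligible: 1095 + 215 + 480 + 86 = 1876
e = 1876 / (1876 + 247) = 1876 / 2123 = 0.8837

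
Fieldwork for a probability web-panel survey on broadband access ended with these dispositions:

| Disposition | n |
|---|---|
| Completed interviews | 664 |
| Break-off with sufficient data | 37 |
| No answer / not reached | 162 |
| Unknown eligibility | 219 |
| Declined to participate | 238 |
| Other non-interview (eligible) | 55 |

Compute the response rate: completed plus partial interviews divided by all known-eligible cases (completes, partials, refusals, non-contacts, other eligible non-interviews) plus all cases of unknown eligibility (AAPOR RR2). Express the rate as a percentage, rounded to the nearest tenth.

51.0%

Numerator: 664 + 37 = 701
Denominator: 664 + 37 + 238 + 162 + 55 + 219 = 1375
RR2 = 701 / 1375 = 0.5098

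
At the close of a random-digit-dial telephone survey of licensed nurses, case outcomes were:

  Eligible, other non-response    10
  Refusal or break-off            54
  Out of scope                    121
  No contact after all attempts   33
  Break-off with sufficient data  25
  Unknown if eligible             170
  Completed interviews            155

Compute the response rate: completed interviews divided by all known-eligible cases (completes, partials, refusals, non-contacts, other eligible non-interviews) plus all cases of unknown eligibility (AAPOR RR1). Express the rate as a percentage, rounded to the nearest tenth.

34.7%

Numerator: 155
Base: 155 + 25 + 54 + 33 + 10 + 170 = 447
RR1 = 155 / 447 = 0.3468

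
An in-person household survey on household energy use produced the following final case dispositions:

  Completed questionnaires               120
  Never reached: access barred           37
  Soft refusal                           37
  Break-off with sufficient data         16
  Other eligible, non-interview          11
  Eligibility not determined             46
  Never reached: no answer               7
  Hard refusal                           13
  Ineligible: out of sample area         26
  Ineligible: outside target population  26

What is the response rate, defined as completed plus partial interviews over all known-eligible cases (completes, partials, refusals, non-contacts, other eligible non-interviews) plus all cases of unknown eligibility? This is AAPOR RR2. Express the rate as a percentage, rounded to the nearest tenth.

47.4%

Declined to participate = 13 + 37 = 50
No answer / not reached = 7 + 37 = 44
Screened out, ineligible = 26 + 26 = 52
Numerator → 120 + 16 = 136
Denom → 120 + 16 + 50 + 44 + 11 + 46 = 287
RR2 = 136 / 287 = 0.4739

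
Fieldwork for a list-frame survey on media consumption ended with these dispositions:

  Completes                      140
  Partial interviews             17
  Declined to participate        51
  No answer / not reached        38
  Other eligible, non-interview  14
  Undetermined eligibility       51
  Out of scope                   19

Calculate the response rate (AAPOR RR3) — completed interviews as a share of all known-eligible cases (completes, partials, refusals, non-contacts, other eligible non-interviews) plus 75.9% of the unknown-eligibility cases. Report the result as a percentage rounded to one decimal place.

46.9%

Top = 140
Determined eligible = 140 + 17 + 51 + 38 + 14 = 260
Estimated eligible among unknowns = 0.7590 × 51 = 38.71
Denom = 260 + 38.71 = 298.71
RR3 = 140 / 298.71 = 0.4687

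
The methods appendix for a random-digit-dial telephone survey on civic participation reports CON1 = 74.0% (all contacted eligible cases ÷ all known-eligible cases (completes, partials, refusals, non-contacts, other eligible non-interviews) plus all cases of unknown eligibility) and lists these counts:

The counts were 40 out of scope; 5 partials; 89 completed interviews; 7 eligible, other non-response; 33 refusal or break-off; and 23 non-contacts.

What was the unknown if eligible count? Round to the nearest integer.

24

Top → 89 + 5 + 33 + 7 = 134
CON1 = 134 / D = 0.740
D = 134 / 0.740 = 181.1
Remaining denominator categories sum to 157
unknown if eligible = 181.1 − 157 ≈ 24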